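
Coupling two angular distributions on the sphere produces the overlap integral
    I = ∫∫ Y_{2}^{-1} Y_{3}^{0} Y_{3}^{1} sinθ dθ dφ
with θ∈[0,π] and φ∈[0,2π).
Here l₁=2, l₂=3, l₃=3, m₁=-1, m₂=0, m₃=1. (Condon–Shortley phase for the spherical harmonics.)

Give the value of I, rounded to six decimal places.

-0.059471

Checks pass: Σm=0; 8 even; l₃=3∈[1,5].
(2·2+1)(2·3+1)(2·3+1) = 245
Δ: 2! 2! 4! / 9! → 1/3780
sum: t=0:+1/24 t=1:−1/4 t=2:+1/24 = -1/6
3j²(2 3 3; 0 0 0) = Δ·Π!·Σ² = 4/105  (sign +1)
sum: t=1:−1/8 t=2:+1/12 = -1/24
3j²(2 3 3; -1 0 1) = Δ·Π!·Σ² = 1/210  (sign -1)
combine: 4πI² = 245·4/105·1/210 = 2/45
take √, sign -1: I = -0.05947080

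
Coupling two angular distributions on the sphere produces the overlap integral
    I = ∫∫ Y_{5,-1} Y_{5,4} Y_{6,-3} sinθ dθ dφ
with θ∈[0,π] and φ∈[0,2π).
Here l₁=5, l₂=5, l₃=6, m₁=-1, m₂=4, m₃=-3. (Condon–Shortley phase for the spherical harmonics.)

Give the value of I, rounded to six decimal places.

Checks pass: Σm=0; 16 even; l₃=6∈[0,10].
(2·5+1)(2·5+1)(2·6+1) = 1573
Δ: 4! 6! 6! / 17! → 1/28588560
sum: t=0:+1/345600 t=1:−1/13824 t=2:+1/5184 t=3:−1/13824 t=4:+1/345600 = 7/129600
3j²(5 5 6; 0 0 0) = Δ·Π!·Σ² = 80/7293  (sign +1)
sum: t=3:−1/155520 t=4:+1/138240 = 1/1244160
3j²(5 5 6; -1 4 -3) = Δ·Π!·Σ² = 3/9724  (sign -1)
combine: 4πI² = 1573·80/7293·3/9724 = 20/3757
take √, sign -1: I = -0.02058209

-0.020582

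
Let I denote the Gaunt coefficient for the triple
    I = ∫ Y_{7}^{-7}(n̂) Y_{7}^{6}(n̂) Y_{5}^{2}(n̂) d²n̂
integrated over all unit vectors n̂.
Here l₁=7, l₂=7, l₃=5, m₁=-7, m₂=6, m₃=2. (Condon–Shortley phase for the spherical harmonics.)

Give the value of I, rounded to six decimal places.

-7 + 6 + 2 = 1 ≠ 0: azimuthal integral kills it; I = 0

0.000000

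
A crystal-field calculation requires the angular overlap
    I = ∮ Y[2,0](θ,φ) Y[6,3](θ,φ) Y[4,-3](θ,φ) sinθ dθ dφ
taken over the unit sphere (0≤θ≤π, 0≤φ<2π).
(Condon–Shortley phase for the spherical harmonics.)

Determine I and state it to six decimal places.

Rules hold: Σm=0, L=12 even, 4≤4≤8.
N = 5·13·9 = 585
Δ = 4!·0!·8!/13! = 1/6435
Racah Σ t=2..2: t=2:+1/2304 = 1/2304
⇒ 3j(2 6 4; 0 0 0)² = 5/143, sgn +1
Racah Σ t=2..2: t=2:+1/20160 = 1/20160
⇒ 3j(2 6 4; 0 3 -3)² = 12/715, sgn -1
4πI² = N·(3j₀)²·(3jₘ)² = 540/1573
I = -1·√(0.343293/4π) = -0.16528277

-0.165283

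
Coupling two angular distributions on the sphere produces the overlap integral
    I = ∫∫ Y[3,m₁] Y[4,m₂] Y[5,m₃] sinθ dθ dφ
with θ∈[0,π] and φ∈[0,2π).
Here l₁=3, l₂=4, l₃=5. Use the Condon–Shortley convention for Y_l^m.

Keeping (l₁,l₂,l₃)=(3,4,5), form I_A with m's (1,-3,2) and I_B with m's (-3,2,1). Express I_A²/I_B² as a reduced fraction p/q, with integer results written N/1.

4802/3375

l's match ⇒ only the (l;m) 3-j factors differ between A and B.
A: triangle coeff Δ(3,4,5) = 1/180180; Σ_t [0,1]: t=0:+1/960 t=1:−1/4320 = 7/8640; (3j)²=343/12870 [(3 4 5; 1 -3 2)], sign=-1
B: triangle coeff Δ(3,4,5) = 1/180180; Σ_t [2,2]: t=2:+1/2304 = 1/2304; (3j)²=75/4004 [(3 4 5; -3 2 1)], sign=+1
I_A²/I_B² = (343/12870)/(75/4004) = 4802/3375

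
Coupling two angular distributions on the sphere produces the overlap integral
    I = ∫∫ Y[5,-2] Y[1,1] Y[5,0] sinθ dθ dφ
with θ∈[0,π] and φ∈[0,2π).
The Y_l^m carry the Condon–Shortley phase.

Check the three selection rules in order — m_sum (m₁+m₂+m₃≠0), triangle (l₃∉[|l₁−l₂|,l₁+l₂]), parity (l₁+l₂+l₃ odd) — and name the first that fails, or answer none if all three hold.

m₁+m₂+m₃ = -2 + 1 + 0 = -1  ✗
triangle: |5−1|=4 ≤ l₃=5 ≤ 5+1=6
parity: l₁+l₂+l₃ = 11 is odd

m_sum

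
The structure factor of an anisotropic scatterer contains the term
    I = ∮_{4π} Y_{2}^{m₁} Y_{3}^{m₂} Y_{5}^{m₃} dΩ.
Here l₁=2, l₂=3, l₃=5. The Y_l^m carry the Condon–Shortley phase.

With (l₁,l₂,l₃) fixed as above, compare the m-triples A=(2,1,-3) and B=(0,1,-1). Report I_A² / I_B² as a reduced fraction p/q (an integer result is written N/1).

7/9

l's match ⇒ only the (l;m) 3-j factors differ between A and B.
A: triangle coeff Δ(2,3,5) = 1/2310; Σ_t [0,0]: t=0:+1/1152 = 1/1152; (3j)²=1/33 [(2 3 5; 2 1 -3)], sign=+1
B: triangle coeff Δ(2,3,5) = 1/2310; Σ_t [0,0]: t=0:+1/192 = 1/192; (3j)²=3/77 [(2 3 5; 0 1 -1)], sign=+1
I_A²/I_B² = (1/33)/(3/77) = 7/9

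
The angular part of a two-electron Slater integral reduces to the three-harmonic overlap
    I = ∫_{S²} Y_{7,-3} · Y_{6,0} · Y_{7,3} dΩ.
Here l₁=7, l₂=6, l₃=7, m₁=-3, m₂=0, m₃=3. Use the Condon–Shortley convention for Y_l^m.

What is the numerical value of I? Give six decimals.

Checks pass: Σm=0; 20 even; l₃=7∈[1,13].
(2·7+1)(2·6+1)(2·7+1) = 2925
Δ: 6! 8! 6! / 21! → 1/2444321880
sum: t=0:+1/2612736000 t=1:−1/20736000 t=2:+1/1658880 t=3:−1/746496 t=4:+1/1658880 t=5:−1/20736000 t=6:+1/2612736000 = -1/4354560
3j²(7 6 7; 0 0 0) = Δ·Π!·Σ² = 1000/138567  (sign +1)
sum: t=2:+1/92897280 t=3:−1/6531840 t=4:+1/3317760 t=5:−1/10368000 t=6:+1/298598400 = 197/2985984000
3j²(7 6 7; -3 0 3) = Δ·Π!·Σ² = 38809/5542680  (sign +1)
combine: 4πI² = 2925·1000/138567·38809/5542680 = 24255625/164109517
take √, sign +1: I = 0.10845121

0.108451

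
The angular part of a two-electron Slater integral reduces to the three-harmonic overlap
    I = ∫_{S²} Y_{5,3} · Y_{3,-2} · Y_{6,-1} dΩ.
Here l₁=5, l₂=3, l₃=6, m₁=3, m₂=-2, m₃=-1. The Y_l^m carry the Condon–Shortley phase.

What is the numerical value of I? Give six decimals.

Rules hold: Σm=0, L=14 even, 2≤6≤8.
N = 11·7·13 = 1001
Δ = 2!·8!·4!/15! = 1/675675
Racah Σ t=0..2: t=0:+1/8640 t=1:−1/2304 t=2:+1/8640 = -7/34560
⇒ 3j(5 3 6; 0 0 0)² = 7/429, sgn -1
Racah Σ t=0..1: t=0:+1/17280 t=1:−1/120960 = 1/20160
⇒ 3j(5 3 6; 3 -2 -1)² = 64/3003, sgn -1
4πI² = N·(3j₀)²·(3jₘ)² = 448/1287
I = +1·√(0.348096/4π) = 0.16643505

0.166435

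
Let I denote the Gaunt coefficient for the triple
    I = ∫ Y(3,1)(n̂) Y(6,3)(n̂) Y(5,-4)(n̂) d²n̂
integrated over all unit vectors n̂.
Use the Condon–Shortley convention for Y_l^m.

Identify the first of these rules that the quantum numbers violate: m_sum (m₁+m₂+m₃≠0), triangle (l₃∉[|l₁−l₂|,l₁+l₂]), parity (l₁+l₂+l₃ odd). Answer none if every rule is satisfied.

none

Σmᵢ = 0  ✓
l₃∈[|l₁−l₂|,l₁+l₂]=[3,9], have l₃=5  ✓
Σlᵢ = 14 ⇒ even  ✓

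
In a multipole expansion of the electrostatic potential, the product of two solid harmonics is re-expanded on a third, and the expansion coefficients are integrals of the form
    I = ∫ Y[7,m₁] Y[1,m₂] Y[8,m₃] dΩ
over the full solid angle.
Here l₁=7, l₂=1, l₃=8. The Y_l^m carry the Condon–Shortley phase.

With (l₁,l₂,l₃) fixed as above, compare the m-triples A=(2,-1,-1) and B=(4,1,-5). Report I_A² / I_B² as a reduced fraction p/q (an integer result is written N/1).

7/26

l's match ⇒ only the (l;m) 3-j factors differ between A and B.
A: triangle coeff Δ(7,1,8) = 1/2040; Σ_t [0,0]: t=0:+1/87091200 = 1/87091200; (3j)²=7/680 [(7 1 8; 2 -1 -1)], sign=-1
B: triangle coeff Δ(7,1,8) = 1/2040; Σ_t [0,0]: t=0:+1/479001600 = 1/479001600; (3j)²=13/340 [(7 1 8; 4 1 -5)], sign=-1
I_A²/I_B² = (7/680)/(13/340) = 7/26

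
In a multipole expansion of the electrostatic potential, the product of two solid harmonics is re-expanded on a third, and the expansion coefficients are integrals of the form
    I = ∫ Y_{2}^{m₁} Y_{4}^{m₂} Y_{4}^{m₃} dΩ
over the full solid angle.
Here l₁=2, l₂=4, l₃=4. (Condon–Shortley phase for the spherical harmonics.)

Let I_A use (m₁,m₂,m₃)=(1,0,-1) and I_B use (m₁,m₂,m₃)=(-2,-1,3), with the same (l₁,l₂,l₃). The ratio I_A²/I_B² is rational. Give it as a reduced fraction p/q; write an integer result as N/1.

5/63

Same 2,4,4: normalisation and zero-m 3j drop out of the ratio.
A: Δ: 2! 2! 6! / 11! → 1/13860; sum: t=0:+1/96 t=1:−1/72 = -1/288; 3j²(2 4 4; 1 0 -1) = Δ·Π!·Σ² = 1/462  (sign +1)
B: Δ: 2! 2! 6! / 11! → 1/13860; sum: t=2:+1/480 = 1/480; 3j²(2 4 4; -2 -1 3) = Δ·Π!·Σ² = 3/110  (sign -1)
I_A²/I_B² = (1/462)/(3/110) = 5/63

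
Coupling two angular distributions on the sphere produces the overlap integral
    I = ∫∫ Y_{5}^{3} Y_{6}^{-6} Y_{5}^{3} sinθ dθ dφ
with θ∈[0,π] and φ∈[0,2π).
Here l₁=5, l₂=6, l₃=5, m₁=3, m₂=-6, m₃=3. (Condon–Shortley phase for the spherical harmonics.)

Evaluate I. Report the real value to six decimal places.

m-sum 0 ✓  L=16 even ✓  1≤5≤11 ✓
Π(2lᵢ+1) = 11×13×11 = 1573
triangle coeff Δ(5,6,5) = 1/28588560
Σ_t [1,5]: t=1:−1/345600 t=2:+1/13824 t=3:−1/5184 t=4:+1/13824 t=5:−1/345600 = -7/129600
(3j)²=80/7293 [(5 6 5; 0 0 0)], sign=+1
Σ_t [0,0]: t=0:+1/2073600 = 1/2073600
(3j)²=28/1105 [(5 6 5; 3 -6 3)], sign=+1
⇒ 4πI² = 4928/11271
I = (+1)√(4928/11271/(4π)) = 0.18653022

0.186530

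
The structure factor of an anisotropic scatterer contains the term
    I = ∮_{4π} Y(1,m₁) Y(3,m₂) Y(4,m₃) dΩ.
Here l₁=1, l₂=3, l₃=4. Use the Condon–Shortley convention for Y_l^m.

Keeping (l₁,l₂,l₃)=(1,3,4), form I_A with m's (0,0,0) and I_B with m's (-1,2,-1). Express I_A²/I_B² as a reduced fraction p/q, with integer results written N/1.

l's match ⇒ only the (l;m) 3-j factors differ between A and B.
A: triangle coeff Δ(1,3,4) = 1/252; Σ_t [0,0]: t=0:+1/36 = 1/36; (3j)²=4/63 [(1 3 4; 0 0 0)], sign=+1
B: triangle coeff Δ(1,3,4) = 1/252; Σ_t [0,0]: t=0:+1/240 = 1/240; (3j)²=1/84 [(1 3 4; -1 2 -1)], sign=-1
I_A²/I_B² = (4/63)/(1/84) = 16/3

16/3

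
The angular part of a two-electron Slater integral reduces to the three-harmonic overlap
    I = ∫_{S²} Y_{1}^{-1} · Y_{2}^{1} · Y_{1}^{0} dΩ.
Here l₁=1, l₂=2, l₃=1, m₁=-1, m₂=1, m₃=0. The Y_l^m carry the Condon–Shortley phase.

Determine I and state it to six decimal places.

m-sum 0 ✓  L=4 even ✓  1≤1≤3 ✓
Π(2lᵢ+1) = 3×5×3 = 45
triangle coeff Δ(1,2,1) = 1/30
Σ_t [1,1]: t=1:−1/1 = -1/1
(3j)²=2/15 [(1 2 1; 0 0 0)], sign=+1
Σ_t [2,2]: t=2:+1/2 = 1/2
(3j)²=1/10 [(1 2 1; -1 1 0)], sign=-1
⇒ 4πI² = 3/5
I = (-1)√(3/5/(4π)) = -0.21850969

-0.218510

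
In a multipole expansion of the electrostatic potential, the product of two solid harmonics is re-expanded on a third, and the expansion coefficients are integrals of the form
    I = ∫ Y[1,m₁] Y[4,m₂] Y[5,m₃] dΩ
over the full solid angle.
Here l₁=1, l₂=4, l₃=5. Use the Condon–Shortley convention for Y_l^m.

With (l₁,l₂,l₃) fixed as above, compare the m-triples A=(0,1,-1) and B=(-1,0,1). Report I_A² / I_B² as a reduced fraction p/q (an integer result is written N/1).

8/5

Same 1,4,5: normalisation and zero-m 3j drop out of the ratio.
A: Δ: 0! 2! 8! / 11! → 1/495; sum: t=0:+1/720 = 1/720; 3j²(1 4 5; 0 1 -1) = Δ·Π!·Σ² = 8/165  (sign +1)
B: Δ: 0! 2! 8! / 11! → 1/495; sum: t=0:+1/1152 = 1/1152; 3j²(1 4 5; -1 0 1) = Δ·Π!·Σ² = 1/33  (sign +1)
I_A²/I_B² = (8/165)/(1/33) = 8/5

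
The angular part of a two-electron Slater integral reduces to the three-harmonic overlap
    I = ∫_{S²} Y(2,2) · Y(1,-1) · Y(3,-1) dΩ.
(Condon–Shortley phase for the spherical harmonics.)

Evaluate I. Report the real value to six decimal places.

-0.082589

m-sum 0 ✓  L=6 even ✓  1≤3≤3 ✓
Π(2lᵢ+1) = 5×3×7 = 105
triangle coeff Δ(2,1,3) = 1/105
Σ_t [0,0]: t=0:+1/4 = 1/4
(3j)²=3/35 [(2 1 3; 0 0 0)], sign=-1
Σ_t [0,0]: t=0:+1/48 = 1/48
(3j)²=1/105 [(2 1 3; 2 -1 -1)], sign=+1
⇒ 4πI² = 3/35
I = (-1)√(3/35/(4π)) = -0.08258890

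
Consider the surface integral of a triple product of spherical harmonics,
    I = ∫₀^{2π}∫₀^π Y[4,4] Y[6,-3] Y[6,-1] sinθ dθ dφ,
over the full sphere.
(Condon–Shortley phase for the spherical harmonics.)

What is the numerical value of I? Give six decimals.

Checks pass: Σm=0; 16 even; l₃=6∈[2,10].
(2·4+1)(2·6+1)(2·6+1) = 1521
Δ: 4! 4! 8! / 17! → 1/15315300
sum: t=0:+1/829440 t=1:−1/25920 t=2:+1/9216 t=3:−1/25920 t=4:+1/829440 = 7/207360
3j²(4 6 6; 0 0 0) = Δ·Π!·Σ² = 28/2431  (sign +1)
sum: t=0:+1/414720 = 1/414720
3j²(4 6 6; 4 -3 -1) = Δ·Π!·Σ² = 49/2431  (sign -1)
combine: 4πI² = 1521·28/2431·49/2431 = 12348/34969
take √, sign -1: I = -0.16763001

-0.167630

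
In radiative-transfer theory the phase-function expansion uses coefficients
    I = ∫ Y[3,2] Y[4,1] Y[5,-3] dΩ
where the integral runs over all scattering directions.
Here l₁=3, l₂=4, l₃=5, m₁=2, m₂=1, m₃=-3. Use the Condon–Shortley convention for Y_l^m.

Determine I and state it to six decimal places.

Checks pass: Σm=0; 12 even; l₃=5∈[1,7].
(2·3+1)(2·4+1)(2·5+1) = 693
Δ: 2! 4! 6! / 13! → 1/180180
sum: t=0:+1/576 t=1:−1/144 t=2:+1/576 = -1/288
3j²(3 4 5; 0 0 0) = Δ·Π!·Σ² = 20/1001  (sign +1)
sum: t=0:+1/1440 t=1:−1/1152 = -1/5760
3j²(3 4 5; 2 1 -3) = Δ·Π!·Σ² = 1/858  (sign -1)
combine: 4πI² = 693·20/1001·1/858 = 30/1859
take √, sign -1: I = -0.03583571

-0.035836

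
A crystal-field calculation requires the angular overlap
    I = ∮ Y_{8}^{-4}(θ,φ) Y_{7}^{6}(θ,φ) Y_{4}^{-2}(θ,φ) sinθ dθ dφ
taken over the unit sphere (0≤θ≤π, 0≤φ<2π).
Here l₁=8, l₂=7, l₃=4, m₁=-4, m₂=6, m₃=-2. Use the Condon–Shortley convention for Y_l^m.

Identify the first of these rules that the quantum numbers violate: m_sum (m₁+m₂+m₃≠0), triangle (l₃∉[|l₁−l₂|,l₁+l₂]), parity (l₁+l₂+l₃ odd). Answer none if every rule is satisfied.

parity

m₁+m₂+m₃ = -4 + 6 − 2 = 0  ✓
triangle: |8−7|=1 ≤ l₃=4 ≤ 8+7=15  ✓
parity: l₁+l₂+l₃ = 19 is odd  ✗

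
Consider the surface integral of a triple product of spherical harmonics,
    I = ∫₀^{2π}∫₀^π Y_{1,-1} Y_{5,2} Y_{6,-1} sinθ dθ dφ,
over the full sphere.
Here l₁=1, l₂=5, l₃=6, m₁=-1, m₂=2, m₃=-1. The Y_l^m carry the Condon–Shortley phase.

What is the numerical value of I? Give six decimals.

Rules hold: Σm=0, L=12 even, 4≤6≤6.
N = 3·11·13 = 429
Δ = 0!·2!·10!/13! = 1/858
Racah Σ t=0..0: t=0:+1/14400 = 1/14400
⇒ 3j(1 5 6; 0 0 0)² = 6/143, sgn +1
Racah Σ t=0..0: t=0:+1/60480 = 1/60480
⇒ 3j(1 5 6; -1 2 -1)² = 5/429, sgn -1
4πI² = N·(3j₀)²·(3jₘ)² = 30/143
I = -1·√(0.20979/4π) = -0.12920749

-0.129207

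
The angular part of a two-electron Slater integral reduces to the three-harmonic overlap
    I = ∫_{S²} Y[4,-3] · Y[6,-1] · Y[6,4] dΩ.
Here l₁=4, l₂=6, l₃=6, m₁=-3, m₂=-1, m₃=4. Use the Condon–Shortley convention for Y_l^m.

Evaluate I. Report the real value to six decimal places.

-0.154578

m-sum 0 ✓  L=16 even ✓  2≤6≤10 ✓
Π(2lᵢ+1) = 9×13×13 = 1521
triangle coeff Δ(4,6,6) = 1/15315300
Σ_t [0,4]: t=0:+1/829440 t=1:−1/25920 t=2:+1/9216 t=3:−1/25920 t=4:+1/829440 = 7/207360
(3j)²=28/2431 [(4 6 6; 0 0 0)], sign=+1
Σ_t [3,4]: t=3:−1/207360 t=4:+1/725760 = -1/290304
(3j)²=125/7293 [(4 6 6; -3 -1 4)], sign=-1
⇒ 4πI² = 10500/34969
I = (-1)√(10500/34969/(4π)) = -0.15457815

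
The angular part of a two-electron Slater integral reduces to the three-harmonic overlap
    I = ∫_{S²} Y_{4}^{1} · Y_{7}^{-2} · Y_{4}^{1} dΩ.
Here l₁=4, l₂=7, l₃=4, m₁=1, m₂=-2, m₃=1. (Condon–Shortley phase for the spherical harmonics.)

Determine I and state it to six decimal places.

L=15 odd ⇒ parity kills the (l;000) factor ⇒ I = 0

0.000000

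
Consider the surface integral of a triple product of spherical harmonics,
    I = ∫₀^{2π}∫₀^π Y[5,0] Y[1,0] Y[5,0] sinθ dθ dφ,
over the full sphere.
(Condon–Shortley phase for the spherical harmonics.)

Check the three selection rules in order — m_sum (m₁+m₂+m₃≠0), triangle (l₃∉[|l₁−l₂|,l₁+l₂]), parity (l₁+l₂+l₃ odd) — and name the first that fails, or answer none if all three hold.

parity

azimuthal sum: 0 + 0 + 0 = 0  ✓
4 ≤ 5 ≤ 6 (triangle on l)  ✓
L = 5 + 1 + 5 = 11 (odd)  ✗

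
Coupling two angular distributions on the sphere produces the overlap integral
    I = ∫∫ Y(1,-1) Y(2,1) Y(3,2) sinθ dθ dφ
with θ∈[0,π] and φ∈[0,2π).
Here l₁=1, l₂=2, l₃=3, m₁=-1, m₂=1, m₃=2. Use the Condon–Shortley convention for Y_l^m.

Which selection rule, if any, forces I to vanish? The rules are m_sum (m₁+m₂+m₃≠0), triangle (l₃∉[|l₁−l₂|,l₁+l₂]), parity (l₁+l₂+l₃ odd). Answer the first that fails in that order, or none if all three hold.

m_sum

Σmᵢ = 2  ✗
l₃∈[|l₁−l₂|,l₁+l₂]=[1,3], have l₃=3
Σlᵢ = 6 ⇒ even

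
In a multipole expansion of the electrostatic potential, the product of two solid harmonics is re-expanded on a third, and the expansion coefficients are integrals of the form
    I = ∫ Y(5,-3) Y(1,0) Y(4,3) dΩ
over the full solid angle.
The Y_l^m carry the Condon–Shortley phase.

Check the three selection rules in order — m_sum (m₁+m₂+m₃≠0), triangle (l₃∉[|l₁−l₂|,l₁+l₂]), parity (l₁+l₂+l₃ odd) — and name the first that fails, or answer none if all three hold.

none

azimuthal sum: -3 + 0 + 3 = 0  ✓
4 ≤ 4 ≤ 6 (triangle on l)  ✓
L = 5 + 1 + 4 = 10 (even)  ✓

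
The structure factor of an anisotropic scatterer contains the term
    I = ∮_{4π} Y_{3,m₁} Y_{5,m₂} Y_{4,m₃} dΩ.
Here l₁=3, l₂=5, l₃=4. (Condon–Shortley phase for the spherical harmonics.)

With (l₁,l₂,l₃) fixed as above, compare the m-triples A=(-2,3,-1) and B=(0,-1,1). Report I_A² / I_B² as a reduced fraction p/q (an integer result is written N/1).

l's match ⇒ only the (l;m) 3-j factors differ between A and B.
A: triangle coeff Δ(3,5,4) = 1/180180; Σ_t [3,4]: t=3:−1/1440 t=4:+1/1152 = 1/5760; (3j)²=1/858 [(3 5 4; -2 3 -1)], sign=-1
B: triangle coeff Δ(3,5,4) = 1/180180; Σ_t [1,3]: t=1:−1/432 t=2:+1/192 t=3:−1/1440 = 19/8640; (3j)²=361/30030 [(3 5 4; 0 -1 1)], sign=-1
I_A²/I_B² = (1/858)/(361/30030) = 35/361

35/361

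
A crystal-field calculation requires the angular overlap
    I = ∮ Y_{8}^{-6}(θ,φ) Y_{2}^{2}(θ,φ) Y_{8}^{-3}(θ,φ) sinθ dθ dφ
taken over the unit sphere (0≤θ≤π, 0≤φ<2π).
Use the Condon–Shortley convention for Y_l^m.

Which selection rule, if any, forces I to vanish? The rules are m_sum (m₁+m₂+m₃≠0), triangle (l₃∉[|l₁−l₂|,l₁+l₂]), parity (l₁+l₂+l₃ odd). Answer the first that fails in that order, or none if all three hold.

m_sum

Σmᵢ = -7  ✗
l₃∈[|l₁−l₂|,l₁+l₂]=[6,10], have l₃=8
Σlᵢ = 18 ⇒ even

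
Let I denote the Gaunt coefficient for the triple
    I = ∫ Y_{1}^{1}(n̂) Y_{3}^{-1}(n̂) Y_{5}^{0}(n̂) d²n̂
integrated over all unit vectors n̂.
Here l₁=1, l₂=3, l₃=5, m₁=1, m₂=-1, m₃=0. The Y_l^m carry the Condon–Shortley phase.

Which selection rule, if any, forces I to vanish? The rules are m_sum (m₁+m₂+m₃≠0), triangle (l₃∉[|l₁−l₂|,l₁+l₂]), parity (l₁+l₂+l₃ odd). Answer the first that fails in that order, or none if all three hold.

azimuthal sum: 1 − 1 + 0 = 0  ✓
2 ≤ 5 ≤ 4 (triangle on l)  ✗
L = 1 + 3 + 5 = 9 (odd)

triangle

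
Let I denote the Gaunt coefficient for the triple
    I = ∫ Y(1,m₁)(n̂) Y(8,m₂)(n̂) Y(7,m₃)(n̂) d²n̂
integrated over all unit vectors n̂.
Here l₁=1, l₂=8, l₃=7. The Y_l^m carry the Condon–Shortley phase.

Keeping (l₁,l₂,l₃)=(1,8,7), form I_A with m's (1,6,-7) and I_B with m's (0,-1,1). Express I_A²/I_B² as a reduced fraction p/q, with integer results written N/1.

1/63

Same 1,8,7: normalisation and zero-m 3j drop out of the ratio.
A: Δ: 2! 0! 14! / 17! → 1/2040; sum: t=0:+1/174356582400 = 1/174356582400; 3j²(1 8 7; 1 6 -7) = Δ·Π!·Σ² = 1/2040  (sign +1)
B: Δ: 2! 0! 14! / 17! → 1/2040; sum: t=1:−1/29030400 = -1/29030400; 3j²(1 8 7; 0 -1 1) = Δ·Π!·Σ² = 21/680  (sign -1)
I_A²/I_B² = (1/2040)/(21/680) = 1/63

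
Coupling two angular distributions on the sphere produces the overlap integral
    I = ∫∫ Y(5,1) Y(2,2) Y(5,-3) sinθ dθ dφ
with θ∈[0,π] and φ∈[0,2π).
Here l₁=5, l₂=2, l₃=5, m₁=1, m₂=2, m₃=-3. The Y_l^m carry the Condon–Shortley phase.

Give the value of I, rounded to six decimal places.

Rules hold: Σm=0, L=12 even, 3≤5≤7.
N = 11·5·11 = 605
Δ = 2!·8!·2!/13! = 1/38610
Racah Σ t=0..2: t=0:+1/2880 t=1:−1/576 t=2:+1/2880 = -1/960
⇒ 3j(5 2 5; 0 0 0)² = 10/429, sgn +1
Racah Σ t=2..2: t=2:+1/5760 = 1/5760
⇒ 3j(5 2 5; 1 2 -3)² = 56/2145, sgn +1
4πI² = N·(3j₀)²·(3jₘ)² = 560/1521
I = +1·√(0.368179/4π) = 0.17116875

0.171169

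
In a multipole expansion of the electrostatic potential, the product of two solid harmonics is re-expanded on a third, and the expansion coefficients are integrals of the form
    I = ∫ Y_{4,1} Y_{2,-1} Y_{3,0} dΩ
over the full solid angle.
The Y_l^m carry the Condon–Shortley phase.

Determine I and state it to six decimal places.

l₁+l₂+l₃=9 is odd: 3j(l;000)=0 ⇒ I=0

0.000000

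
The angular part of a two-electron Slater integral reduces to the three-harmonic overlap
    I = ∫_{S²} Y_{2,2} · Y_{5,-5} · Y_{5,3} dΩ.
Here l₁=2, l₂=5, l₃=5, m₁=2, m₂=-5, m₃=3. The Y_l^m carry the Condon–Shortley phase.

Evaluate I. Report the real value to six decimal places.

m-sum 0 ✓  L=12 even ✓  3≤5≤7 ✓
Π(2lᵢ+1) = 5×11×11 = 605
triangle coeff Δ(2,5,5) = 1/38610
Σ_t [0,2]: t=0:+1/2880 t=1:−1/576 t=2:+1/2880 = -1/960
(3j)²=10/429 [(2 5 5; 0 0 0)], sign=+1
Σ_t [0,0]: t=0:+1/161280 = 1/161280
(3j)²=1/143 [(2 5 5; 2 -5 3)], sign=+1
⇒ 4πI² = 50/507
I = (+1)√(50/507/(4π)) = 0.08858824

0.088588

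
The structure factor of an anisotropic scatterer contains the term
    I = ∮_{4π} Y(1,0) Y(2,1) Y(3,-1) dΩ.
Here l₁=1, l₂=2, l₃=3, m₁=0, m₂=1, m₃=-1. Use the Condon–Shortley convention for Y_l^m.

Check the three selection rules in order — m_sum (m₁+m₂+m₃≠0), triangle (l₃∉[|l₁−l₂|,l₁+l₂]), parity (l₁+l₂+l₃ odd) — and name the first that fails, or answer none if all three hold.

none

m₁+m₂+m₃ = 0 + 1 − 1 = 0  ✓
triangle: |1−2|=1 ≤ l₃=3 ≤ 1+2=3  ✓
parity: l₁+l₂+l₃ = 6 is even  ✓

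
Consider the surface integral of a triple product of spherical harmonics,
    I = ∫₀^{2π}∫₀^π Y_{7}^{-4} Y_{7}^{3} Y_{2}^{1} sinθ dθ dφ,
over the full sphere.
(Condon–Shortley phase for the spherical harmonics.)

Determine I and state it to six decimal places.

0.162315

Checks pass: Σm=0; 16 even; l₃=2∈[0,14].
(2·7+1)(2·7+1)(2·2+1) = 1125
Δ: 12! 2! 2! / 17! → 1/185640
sum: t=5:−1/2419200 t=6:+1/518400 t=7:−1/2419200 = 1/907200
3j²(7 7 2; 0 0 0) = Δ·Π!·Σ² = 56/3315  (sign +1)
sum: t=9:−1/4354560 t=10:+1/14515200 = -1/6220800
3j²(7 7 2; -4 3 1) = Δ·Π!·Σ² = 77/4420  (sign +1)
combine: 4πI² = 1125·56/3315·77/4420 = 16170/48841
take √, sign +1: I = 0.16231468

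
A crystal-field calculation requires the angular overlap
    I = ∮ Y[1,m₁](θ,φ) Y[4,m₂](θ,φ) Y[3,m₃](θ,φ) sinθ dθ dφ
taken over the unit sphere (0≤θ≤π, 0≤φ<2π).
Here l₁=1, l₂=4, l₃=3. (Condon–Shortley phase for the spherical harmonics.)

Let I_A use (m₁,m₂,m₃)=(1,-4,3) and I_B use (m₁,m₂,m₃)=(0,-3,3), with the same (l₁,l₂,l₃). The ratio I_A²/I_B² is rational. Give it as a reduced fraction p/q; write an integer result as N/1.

4/1

l's match ⇒ only the (l;m) 3-j factors differ between A and B.
A: triangle coeff Δ(1,4,3) = 1/252; Σ_t [0,0]: t=0:+1/1440 = 1/1440; (3j)²=1/9 [(1 4 3; 1 -4 3)], sign=+1
B: triangle coeff Δ(1,4,3) = 1/252; Σ_t [1,1]: t=1:−1/720 = -1/720; (3j)²=1/36 [(1 4 3; 0 -3 3)], sign=-1
I_A²/I_B² = (1/9)/(1/36) = 4/1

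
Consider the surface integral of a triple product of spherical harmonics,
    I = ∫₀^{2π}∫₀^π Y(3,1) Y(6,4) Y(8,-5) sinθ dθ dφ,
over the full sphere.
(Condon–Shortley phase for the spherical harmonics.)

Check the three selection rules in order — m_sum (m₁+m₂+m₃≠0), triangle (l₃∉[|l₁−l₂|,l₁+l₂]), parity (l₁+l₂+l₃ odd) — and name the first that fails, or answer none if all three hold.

parity

Σmᵢ = 0  ✓
l₃∈[|l₁−l₂|,l₁+l₂]=[3,9], have l₃=8  ✓
Σlᵢ = 17 ⇒ odd  ✗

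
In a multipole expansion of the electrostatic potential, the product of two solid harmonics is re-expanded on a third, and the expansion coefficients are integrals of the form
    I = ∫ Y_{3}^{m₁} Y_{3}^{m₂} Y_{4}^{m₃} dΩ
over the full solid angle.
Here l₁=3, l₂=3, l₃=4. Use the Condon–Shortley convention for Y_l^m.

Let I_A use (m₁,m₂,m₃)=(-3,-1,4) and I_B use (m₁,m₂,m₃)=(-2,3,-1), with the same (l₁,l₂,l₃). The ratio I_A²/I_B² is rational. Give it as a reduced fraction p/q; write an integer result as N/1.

7/5

Shared (l₁,l₂,l₃)=(3,3,4): N and (l;000)² cancel in I_A²/I_B².
A: Δ = 2!·4!·4!/11! = 1/34650; Racah Σ t=2..2: t=2:+1/1152 = 1/1152; ⇒ 3j(3 3 4; -3 -1 4)² = 1/33, sgn +1
B: Δ = 2!·4!·4!/11! = 1/34650; Racah Σ t=2..2: t=2:+1/288 = 1/288; ⇒ 3j(3 3 4; -2 3 -1)² = 5/231, sgn -1
I_A²/I_B² = (1/33)/(5/231) = 7/5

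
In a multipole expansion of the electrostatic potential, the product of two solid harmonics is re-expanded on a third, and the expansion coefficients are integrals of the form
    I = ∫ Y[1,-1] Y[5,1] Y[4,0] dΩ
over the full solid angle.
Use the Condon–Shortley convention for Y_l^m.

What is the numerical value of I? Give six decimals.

m-sum 0 ✓  L=10 even ✓  4≤4≤6 ✓
Π(2lᵢ+1) = 3×11×9 = 297
triangle coeff Δ(1,5,4) = 1/495
Σ_t [1,1]: t=1:−1/576 = -1/576
(3j)²=5/99 [(1 5 4; 0 0 0)], sign=-1
Σ_t [2,2]: t=2:+1/1152 = 1/1152
(3j)²=1/33 [(1 5 4; -1 1 0)], sign=+1
⇒ 4πI² = 5/11
I = (-1)√(5/11/(4π)) = -0.19018827

-0.190188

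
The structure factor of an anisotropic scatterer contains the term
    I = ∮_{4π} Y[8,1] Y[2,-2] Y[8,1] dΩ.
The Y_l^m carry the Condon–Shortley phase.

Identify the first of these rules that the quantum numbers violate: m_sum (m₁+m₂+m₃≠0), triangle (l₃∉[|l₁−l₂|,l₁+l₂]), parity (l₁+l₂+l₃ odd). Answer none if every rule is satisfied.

none

Σmᵢ = 0  ✓
l₃∈[|l₁−l₂|,l₁+l₂]=[6,10], have l₃=8  ✓
Σlᵢ = 18 ⇒ even  ✓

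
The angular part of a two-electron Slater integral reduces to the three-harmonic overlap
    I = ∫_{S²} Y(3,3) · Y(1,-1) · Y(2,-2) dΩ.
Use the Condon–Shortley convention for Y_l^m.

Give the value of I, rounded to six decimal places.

Rules hold: Σm=0, L=6 even, 2≤2≤4.
N = 7·3·5 = 105
Δ = 2!·4!·0!/7! = 1/105
Racah Σ t=1..1: t=1:−1/4 = -1/4
⇒ 3j(3 1 2; 0 0 0)² = 3/35, sgn -1
Racah Σ t=0..0: t=0:+1/48 = 1/48
⇒ 3j(3 1 2; 3 -1 -2)² = 1/7, sgn +1
4πI² = N·(3j₀)²·(3jₘ)² = 9/7
I = -1·√(1.28571/4π) = -0.31986543

-0.319865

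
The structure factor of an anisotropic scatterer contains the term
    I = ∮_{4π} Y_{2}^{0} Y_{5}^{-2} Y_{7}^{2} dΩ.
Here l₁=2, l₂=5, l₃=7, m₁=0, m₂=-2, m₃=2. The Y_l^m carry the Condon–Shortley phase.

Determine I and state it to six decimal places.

0.215014

m-sum 0 ✓  L=14 even ✓  3≤7≤7 ✓
Π(2lᵢ+1) = 5×11×15 = 825
triangle coeff Δ(2,5,7) = 1/15015
Σ_t [0,0]: t=0:+1/57600 = 1/57600
(3j)²=21/715 [(2 5 7; 0 0 0)], sign=-1
Σ_t [0,0]: t=0:+1/120960 = 1/120960
(3j)²=24/1001 [(2 5 7; 0 -2 2)], sign=-1
⇒ 4πI² = 1080/1859
I = (+1)√(1080/1859/(4π)) = 0.21501425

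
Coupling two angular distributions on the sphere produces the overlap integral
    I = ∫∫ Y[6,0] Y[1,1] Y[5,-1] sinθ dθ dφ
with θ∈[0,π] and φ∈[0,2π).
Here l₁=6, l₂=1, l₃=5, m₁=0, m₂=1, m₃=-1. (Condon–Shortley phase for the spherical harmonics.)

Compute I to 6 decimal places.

0.158246

m-sum 0 ✓  L=12 even ✓  5≤5≤7 ✓
Π(2lᵢ+1) = 13×3×11 = 429
triangle coeff Δ(6,1,5) = 1/858
Σ_t [1,1]: t=1:−1/14400 = -1/14400
(3j)²=6/143 [(6 1 5; 0 0 0)], sign=+1
Σ_t [2,2]: t=2:+1/34560 = 1/34560
(3j)²=5/286 [(6 1 5; 0 1 -1)], sign=+1
⇒ 4πI² = 45/143
I = (+1)√(45/143/(4π)) = 0.15824621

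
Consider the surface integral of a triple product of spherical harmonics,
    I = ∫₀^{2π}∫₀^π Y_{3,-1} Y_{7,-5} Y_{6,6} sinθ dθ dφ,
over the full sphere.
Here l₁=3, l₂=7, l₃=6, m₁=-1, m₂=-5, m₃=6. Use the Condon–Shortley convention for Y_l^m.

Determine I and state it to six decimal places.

Checks pass: Σm=0; 16 even; l₃=6∈[4,10].
(2·3+1)(2·7+1)(2·6+1) = 1365
Δ: 4! 2! 10! / 17! → 1/2042040
sum: t=1:−1/207360 t=2:+1/57600 t=3:−1/207360 = 1/129600
3j²(3 7 6; 0 0 0) = Δ·Π!·Σ² = 168/12155  (sign +1)
sum: t=2:+1/29030400 = 1/29030400
3j²(3 7 6; -1 -5 6) = Δ·Π!·Σ² = 99/7735  (sign +1)
combine: 4πI² = 1365·168/12155·99/7735 = 4536/18785
take √, sign +1: I = 0.13862003

0.138620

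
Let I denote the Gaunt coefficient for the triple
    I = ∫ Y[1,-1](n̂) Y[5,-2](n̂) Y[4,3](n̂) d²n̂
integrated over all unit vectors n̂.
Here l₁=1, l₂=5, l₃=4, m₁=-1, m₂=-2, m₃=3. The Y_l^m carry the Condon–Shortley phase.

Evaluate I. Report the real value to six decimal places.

Rules hold: Σm=0, L=10 even, 4≤4≤6.
N = 3·11·9 = 297
Δ = 2!·0!·8!/11! = 1/495
Racah Σ t=1..1: t=1:−1/576 = -1/576
⇒ 3j(1 5 4; 0 0 0)² = 5/99, sgn -1
Racah Σ t=2..2: t=2:+1/10080 = 1/10080
⇒ 3j(1 5 4; -1 -2 3)² = 1/165, sgn -1
4πI² = N·(3j₀)²·(3jₘ)² = 1/11
I = +1·√(0.0909091/4π) = 0.08505478

0.085055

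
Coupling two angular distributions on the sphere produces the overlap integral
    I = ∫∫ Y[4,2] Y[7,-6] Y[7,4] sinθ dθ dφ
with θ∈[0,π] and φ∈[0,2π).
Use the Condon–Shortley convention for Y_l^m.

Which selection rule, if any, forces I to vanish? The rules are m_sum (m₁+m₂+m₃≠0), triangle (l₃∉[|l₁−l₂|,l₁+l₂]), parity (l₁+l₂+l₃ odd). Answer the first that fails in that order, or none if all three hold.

Σmᵢ = 0  ✓
l₃∈[|l₁−l₂|,l₁+l₂]=[3,11], have l₃=7  ✓
Σlᵢ = 18 ⇒ even  ✓

none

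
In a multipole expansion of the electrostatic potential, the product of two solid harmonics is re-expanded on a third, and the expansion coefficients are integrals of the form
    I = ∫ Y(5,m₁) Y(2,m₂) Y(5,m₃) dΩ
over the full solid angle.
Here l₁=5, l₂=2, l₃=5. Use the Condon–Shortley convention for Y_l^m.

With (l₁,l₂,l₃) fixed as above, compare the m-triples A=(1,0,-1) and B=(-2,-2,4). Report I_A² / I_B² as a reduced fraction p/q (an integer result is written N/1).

9/8

Same 5,2,5: normalisation and zero-m 3j drop out of the ratio.
A: Δ: 2! 8! 2! / 13! → 1/38610; sum: t=0:+1/2304 t=1:−1/720 t=2:+1/5760 = -1/1280; 3j²(5 2 5; 1 0 -1) = Δ·Π!·Σ² = 27/1430  (sign -1)
B: Δ: 2! 8! 2! / 13! → 1/38610; sum: t=0:+1/20160 = 1/20160; 3j²(5 2 5; -2 -2 4) = Δ·Π!·Σ² = 12/715  (sign -1)
I_A²/I_B² = (27/1430)/(12/715) = 9/8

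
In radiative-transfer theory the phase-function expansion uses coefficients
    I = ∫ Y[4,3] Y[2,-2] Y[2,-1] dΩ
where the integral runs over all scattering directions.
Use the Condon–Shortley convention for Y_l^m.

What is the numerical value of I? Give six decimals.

Rules hold: Σm=0, L=8 even, 2≤2≤6.
N = 9·5·5 = 225
Δ = 4!·4!·0!/9! = 1/630
Racah Σ t=2..2: t=2:+1/16 = 1/16
⇒ 3j(4 2 2; 0 0 0)² = 2/35, sgn +1
Racah Σ t=0..0: t=0:+1/144 = 1/144
⇒ 3j(4 2 2; 3 -2 -1)² = 1/18, sgn -1
4πI² = N·(3j₀)²·(3jₘ)² = 5/7
I = -1·√(0.714286/4π) = -0.23841361

-0.238414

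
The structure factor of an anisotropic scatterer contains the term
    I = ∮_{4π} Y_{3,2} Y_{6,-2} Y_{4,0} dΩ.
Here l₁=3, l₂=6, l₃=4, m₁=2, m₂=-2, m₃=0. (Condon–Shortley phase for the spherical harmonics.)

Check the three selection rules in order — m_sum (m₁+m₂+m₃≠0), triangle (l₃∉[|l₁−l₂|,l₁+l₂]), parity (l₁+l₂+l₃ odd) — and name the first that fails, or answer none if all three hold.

parity

m₁+m₂+m₃ = 2 − 2 + 0 = 0  ✓
triangle: |3−6|=3 ≤ l₃=4 ≤ 3+6=9  ✓
parity: l₁+l₂+l₃ = 13 is odd  ✗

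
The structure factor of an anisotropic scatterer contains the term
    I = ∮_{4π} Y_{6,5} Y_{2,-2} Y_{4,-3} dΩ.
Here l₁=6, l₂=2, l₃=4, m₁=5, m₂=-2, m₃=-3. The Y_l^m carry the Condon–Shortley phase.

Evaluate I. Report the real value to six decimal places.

Rules hold: Σm=0, L=12 even, 4≤4≤8.
N = 13·5·9 = 585
Δ = 4!·8!·0!/13! = 1/6435
Racah Σ t=2..2: t=2:+1/2304 = 1/2304
⇒ 3j(6 2 4; 0 0 0)² = 5/143, sgn +1
Racah Σ t=0..0: t=0:+1/120960 = 1/120960
⇒ 3j(6 2 4; 5 -2 -3)² = 2/39, sgn -1
4πI² = N·(3j₀)²·(3jₘ)² = 150/143
I = -1·√(1.04895/4π) = -0.28891672

-0.288917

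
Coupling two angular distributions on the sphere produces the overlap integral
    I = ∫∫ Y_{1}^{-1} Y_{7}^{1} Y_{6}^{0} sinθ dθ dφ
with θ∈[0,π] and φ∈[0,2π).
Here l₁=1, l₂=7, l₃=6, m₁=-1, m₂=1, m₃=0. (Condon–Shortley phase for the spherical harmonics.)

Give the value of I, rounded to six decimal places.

-0.185147

Rules hold: Σm=0, L=14 even, 6≤6≤8.
N = 3·15·13 = 585
Δ = 2!·0!·12!/15! = 1/1365
Racah Σ t=1..1: t=1:−1/518400 = -1/518400
⇒ 3j(1 7 6; 0 0 0)² = 7/195, sgn -1
Racah Σ t=2..2: t=2:+1/1036800 = 1/1036800
⇒ 3j(1 7 6; -1 1 0)² = 4/195, sgn +1
4πI² = N·(3j₀)²·(3jₘ)² = 28/65
I = -1·√(0.430769/4π) = -0.18514731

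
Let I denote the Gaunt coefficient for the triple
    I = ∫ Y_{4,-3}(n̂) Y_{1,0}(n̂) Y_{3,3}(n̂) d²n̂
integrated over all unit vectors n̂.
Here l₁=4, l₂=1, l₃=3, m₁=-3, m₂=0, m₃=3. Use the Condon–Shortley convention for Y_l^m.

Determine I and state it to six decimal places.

Checks pass: Σm=0; 8 even; l₃=3∈[3,5].
(2·4+1)(2·1+1)(2·3+1) = 189
Δ: 2! 6! 0! / 9! → 1/252
sum: t=1:−1/36 = -1/36
3j²(4 1 3; 0 0 0) = Δ·Π!·Σ² = 4/63  (sign +1)
sum: t=1:−1/720 = -1/720
3j²(4 1 3; -3 0 3) = Δ·Π!·Σ² = 1/36  (sign -1)
combine: 4πI² = 189·4/63·1/36 = 1/3
take √, sign -1: I = -0.16286750

-0.162868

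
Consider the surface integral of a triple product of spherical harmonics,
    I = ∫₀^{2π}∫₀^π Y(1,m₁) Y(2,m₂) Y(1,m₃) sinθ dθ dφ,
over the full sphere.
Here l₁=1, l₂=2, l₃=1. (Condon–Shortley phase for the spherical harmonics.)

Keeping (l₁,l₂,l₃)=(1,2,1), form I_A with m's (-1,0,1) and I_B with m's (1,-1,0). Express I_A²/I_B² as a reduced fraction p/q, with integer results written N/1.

Same 1,2,1: normalisation and zero-m 3j drop out of the ratio.
A: Δ: 2! 0! 2! / 5! → 1/30; sum: t=2:+1/4 = 1/4; 3j²(1 2 1; -1 0 1) = Δ·Π!·Σ² = 1/30  (sign +1)
B: Δ: 2! 0! 2! / 5! → 1/30; sum: t=0:+1/2 = 1/2; 3j²(1 2 1; 1 -1 0) = Δ·Π!·Σ² = 1/10  (sign -1)
I_A²/I_B² = (1/30)/(1/10) = 1/3

1/3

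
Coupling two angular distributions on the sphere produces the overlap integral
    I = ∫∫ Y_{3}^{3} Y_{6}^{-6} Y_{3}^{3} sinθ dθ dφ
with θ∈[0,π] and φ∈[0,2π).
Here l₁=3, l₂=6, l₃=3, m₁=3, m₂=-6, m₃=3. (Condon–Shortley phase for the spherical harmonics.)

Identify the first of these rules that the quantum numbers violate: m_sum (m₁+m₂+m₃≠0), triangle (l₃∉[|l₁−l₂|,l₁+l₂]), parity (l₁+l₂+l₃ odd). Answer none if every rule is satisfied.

none

azimuthal sum: 3 − 6 + 3 = 0  ✓
3 ≤ 3 ≤ 9 (triangle on l)  ✓
L = 3 + 6 + 3 = 12 (even)  ✓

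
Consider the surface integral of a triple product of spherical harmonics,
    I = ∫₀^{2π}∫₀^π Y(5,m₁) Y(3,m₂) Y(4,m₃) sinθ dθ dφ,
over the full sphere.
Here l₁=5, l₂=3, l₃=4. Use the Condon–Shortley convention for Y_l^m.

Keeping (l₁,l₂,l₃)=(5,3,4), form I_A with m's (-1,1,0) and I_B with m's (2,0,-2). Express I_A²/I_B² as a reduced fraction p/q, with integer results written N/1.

Same 5,3,4: normalisation and zero-m 3j drop out of the ratio.
A: Δ: 4! 6! 2! / 13! → 1/180180; sum: t=2:+1/384 t=3:−1/216 t=4:+1/2304 = -11/6912; 3j²(5 3 4; -1 1 0) = Δ·Π!·Σ² = 11/1638  (sign -1)
B: Δ: 4! 6! 2! / 13! → 1/180180; sum: t=1:−1/576 t=2:+1/480 t=3:−1/8640 = 1/4320; 3j²(5 3 4; 2 0 -2) = Δ·Π!·Σ² = 1/2145  (sign +1)
I_A²/I_B² = (11/1638)/(1/2145) = 605/42

605/42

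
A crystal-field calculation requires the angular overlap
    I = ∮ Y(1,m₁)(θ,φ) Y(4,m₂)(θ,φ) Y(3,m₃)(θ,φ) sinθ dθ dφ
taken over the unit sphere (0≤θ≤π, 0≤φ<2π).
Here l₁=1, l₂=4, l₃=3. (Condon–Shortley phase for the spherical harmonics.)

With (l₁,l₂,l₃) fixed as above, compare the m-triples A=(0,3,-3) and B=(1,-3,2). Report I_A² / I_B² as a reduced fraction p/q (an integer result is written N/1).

1/3

l's match ⇒ only the (l;m) 3-j factors differ between A and B.
A: triangle coeff Δ(1,4,3) = 1/252; Σ_t [1,1]: t=1:−1/720 = -1/720; (3j)²=1/36 [(1 4 3; 0 3 -3)], sign=-1
B: triangle coeff Δ(1,4,3) = 1/252; Σ_t [0,0]: t=0:+1/240 = 1/240; (3j)²=1/12 [(1 4 3; 1 -3 2)], sign=-1
I_A²/I_B² = (1/36)/(1/12) = 1/3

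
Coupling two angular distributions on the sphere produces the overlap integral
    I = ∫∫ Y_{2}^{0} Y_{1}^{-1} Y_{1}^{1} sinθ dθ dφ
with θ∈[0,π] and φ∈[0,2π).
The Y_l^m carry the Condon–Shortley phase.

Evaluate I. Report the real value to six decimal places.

0.126157

m-sum 0 ✓  L=4 even ✓  1≤1≤3 ✓
Π(2lᵢ+1) = 5×3×3 = 45
triangle coeff Δ(2,1,1) = 1/30
Σ_t [1,1]: t=1:−1/1 = -1/1
(3j)²=2/15 [(2 1 1; 0 0 0)], sign=+1
Σ_t [0,0]: t=0:+1/4 = 1/4
(3j)²=1/30 [(2 1 1; 0 -1 1)], sign=+1
⇒ 4πI² = 1/5
I = (+1)√(1/5/(4π)) = 0.12615663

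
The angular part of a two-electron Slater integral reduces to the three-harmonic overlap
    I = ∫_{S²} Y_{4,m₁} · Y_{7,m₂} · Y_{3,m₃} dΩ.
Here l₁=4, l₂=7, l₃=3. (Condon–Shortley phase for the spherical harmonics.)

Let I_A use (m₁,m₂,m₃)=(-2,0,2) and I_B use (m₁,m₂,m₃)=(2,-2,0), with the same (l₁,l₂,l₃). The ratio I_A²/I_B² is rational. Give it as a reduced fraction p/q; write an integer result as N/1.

l's match ⇒ only the (l;m) 3-j factors differ between A and B.
A: triangle coeff Δ(4,7,3) = 1/45045; Σ_t [6,6]: t=6:+1/172800 = 1/172800; (3j)²=7/2145 [(4 7 3; -2 0 2)], sign=-1
B: triangle coeff Δ(4,7,3) = 1/45045; Σ_t [2,2]: t=2:+1/51840 = 1/51840; (3j)²=8/429 [(4 7 3; 2 -2 0)], sign=-1
I_A²/I_B² = (7/2145)/(8/429) = 7/40

7/40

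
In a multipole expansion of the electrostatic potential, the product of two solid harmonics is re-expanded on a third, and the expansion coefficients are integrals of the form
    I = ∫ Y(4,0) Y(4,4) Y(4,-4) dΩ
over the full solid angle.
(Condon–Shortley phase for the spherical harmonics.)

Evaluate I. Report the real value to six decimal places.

0.106525

Checks pass: Σm=0; 12 even; l₃=4∈[0,8].
(2·4+1)(2·4+1)(2·4+1) = 729
Δ: 4! 4! 4! / 13! → 1/450450
sum: t=0:+1/13824 t=1:−1/216 t=2:+1/64 t=3:−1/216 t=4:+1/13824 = 5/768
3j²(4 4 4; 0 0 0) = Δ·Π!·Σ² = 18/1001  (sign +1)
sum: t=4:+1/13824 = 1/13824
3j²(4 4 4; 0 4 -4) = Δ·Π!·Σ² = 14/1287  (sign +1)
combine: 4πI² = 729·18/1001·14/1287 = 2916/20449
take √, sign +1: I = 0.10652531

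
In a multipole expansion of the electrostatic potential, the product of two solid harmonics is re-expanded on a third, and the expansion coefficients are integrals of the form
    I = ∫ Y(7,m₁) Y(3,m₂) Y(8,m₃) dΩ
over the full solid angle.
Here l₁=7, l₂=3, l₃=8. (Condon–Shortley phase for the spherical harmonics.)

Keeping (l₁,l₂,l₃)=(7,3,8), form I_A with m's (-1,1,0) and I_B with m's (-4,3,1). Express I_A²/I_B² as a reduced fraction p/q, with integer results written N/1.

18/1375

l's match ⇒ only the (l;m) 3-j factors differ between A and B.
A: triangle coeff Δ(7,3,8) = 1/5290740; Σ_t [0,2]: t=0:+1/46448640 t=1:−1/3628800 t=2:+1/4147200 = -1/77414400; (3j)²=3/41990 [(7 3 8; -1 1 0)], sign=-1
B: triangle coeff Δ(7,3,8) = 1/5290740; Σ_t [2,2]: t=2:+1/104509440 = 1/104509440; (3j)²=275/50388 [(7 3 8; -4 3 1)], sign=-1
I_A²/I_B² = (3/41990)/(275/50388) = 18/1375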